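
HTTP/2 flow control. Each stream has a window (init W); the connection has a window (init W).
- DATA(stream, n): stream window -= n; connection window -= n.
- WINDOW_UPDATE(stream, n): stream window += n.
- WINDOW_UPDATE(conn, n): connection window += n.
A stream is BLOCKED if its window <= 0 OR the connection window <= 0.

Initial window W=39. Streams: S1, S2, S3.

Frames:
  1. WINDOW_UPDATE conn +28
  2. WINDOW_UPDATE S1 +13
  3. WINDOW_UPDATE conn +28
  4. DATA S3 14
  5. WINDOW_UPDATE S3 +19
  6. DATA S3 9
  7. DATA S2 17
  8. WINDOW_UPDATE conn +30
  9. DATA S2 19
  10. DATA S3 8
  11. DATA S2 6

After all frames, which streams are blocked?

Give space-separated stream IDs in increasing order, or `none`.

Op 1: conn=67 S1=39 S2=39 S3=39 blocked=[]
Op 2: conn=67 S1=52 S2=39 S3=39 blocked=[]
Op 3: conn=95 S1=52 S2=39 S3=39 blocked=[]
Op 4: conn=81 S1=52 S2=39 S3=25 blocked=[]
Op 5: conn=81 S1=52 S2=39 S3=44 blocked=[]
Op 6: conn=72 S1=52 S2=39 S3=35 blocked=[]
Op 7: conn=55 S1=52 S2=22 S3=35 blocked=[]
Op 8: conn=85 S1=52 S2=22 S3=35 blocked=[]
Op 9: conn=66 S1=52 S2=3 S3=35 blocked=[]
Op 10: conn=58 S1=52 S2=3 S3=27 blocked=[]
Op 11: conn=52 S1=52 S2=-3 S3=27 blocked=[2]

Answer: S2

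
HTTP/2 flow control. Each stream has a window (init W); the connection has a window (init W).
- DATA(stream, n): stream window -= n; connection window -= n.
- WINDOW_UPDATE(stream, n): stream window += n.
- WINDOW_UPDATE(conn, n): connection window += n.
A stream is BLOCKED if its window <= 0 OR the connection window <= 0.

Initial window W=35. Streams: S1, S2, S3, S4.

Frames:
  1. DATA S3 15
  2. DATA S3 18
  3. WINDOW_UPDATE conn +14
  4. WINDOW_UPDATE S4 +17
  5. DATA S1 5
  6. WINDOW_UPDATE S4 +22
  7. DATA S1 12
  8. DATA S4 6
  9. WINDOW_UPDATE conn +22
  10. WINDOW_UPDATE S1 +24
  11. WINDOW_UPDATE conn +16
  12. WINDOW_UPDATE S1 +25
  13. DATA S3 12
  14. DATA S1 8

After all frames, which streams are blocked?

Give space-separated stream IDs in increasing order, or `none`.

Op 1: conn=20 S1=35 S2=35 S3=20 S4=35 blocked=[]
Op 2: conn=2 S1=35 S2=35 S3=2 S4=35 blocked=[]
Op 3: conn=16 S1=35 S2=35 S3=2 S4=35 blocked=[]
Op 4: conn=16 S1=35 S2=35 S3=2 S4=52 blocked=[]
Op 5: conn=11 S1=30 S2=35 S3=2 S4=52 blocked=[]
Op 6: conn=11 S1=30 S2=35 S3=2 S4=74 blocked=[]
Op 7: conn=-1 S1=18 S2=35 S3=2 S4=74 blocked=[1, 2, 3, 4]
Op 8: conn=-7 S1=18 S2=35 S3=2 S4=68 blocked=[1, 2, 3, 4]
Op 9: conn=15 S1=18 S2=35 S3=2 S4=68 blocked=[]
Op 10: conn=15 S1=42 S2=35 S3=2 S4=68 blocked=[]
Op 11: conn=31 S1=42 S2=35 S3=2 S4=68 blocked=[]
Op 12: conn=31 S1=67 S2=35 S3=2 S4=68 blocked=[]
Op 13: conn=19 S1=67 S2=35 S3=-10 S4=68 blocked=[3]
Op 14: conn=11 S1=59 S2=35 S3=-10 S4=68 blocked=[3]

Answer: S3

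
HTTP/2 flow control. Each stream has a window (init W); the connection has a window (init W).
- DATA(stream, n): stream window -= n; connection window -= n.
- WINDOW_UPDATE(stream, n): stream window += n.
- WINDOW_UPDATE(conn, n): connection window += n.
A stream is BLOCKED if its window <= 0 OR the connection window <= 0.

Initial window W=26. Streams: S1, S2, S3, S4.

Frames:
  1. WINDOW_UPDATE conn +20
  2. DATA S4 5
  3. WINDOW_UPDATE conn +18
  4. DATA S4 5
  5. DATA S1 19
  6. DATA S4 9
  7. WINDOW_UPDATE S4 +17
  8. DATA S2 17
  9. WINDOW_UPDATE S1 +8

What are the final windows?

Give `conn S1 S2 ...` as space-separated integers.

Op 1: conn=46 S1=26 S2=26 S3=26 S4=26 blocked=[]
Op 2: conn=41 S1=26 S2=26 S3=26 S4=21 blocked=[]
Op 3: conn=59 S1=26 S2=26 S3=26 S4=21 blocked=[]
Op 4: conn=54 S1=26 S2=26 S3=26 S4=16 blocked=[]
Op 5: conn=35 S1=7 S2=26 S3=26 S4=16 blocked=[]
Op 6: conn=26 S1=7 S2=26 S3=26 S4=7 blocked=[]
Op 7: conn=26 S1=7 S2=26 S3=26 S4=24 blocked=[]
Op 8: conn=9 S1=7 S2=9 S3=26 S4=24 blocked=[]
Op 9: conn=9 S1=15 S2=9 S3=26 S4=24 blocked=[]

Answer: 9 15 9 26 24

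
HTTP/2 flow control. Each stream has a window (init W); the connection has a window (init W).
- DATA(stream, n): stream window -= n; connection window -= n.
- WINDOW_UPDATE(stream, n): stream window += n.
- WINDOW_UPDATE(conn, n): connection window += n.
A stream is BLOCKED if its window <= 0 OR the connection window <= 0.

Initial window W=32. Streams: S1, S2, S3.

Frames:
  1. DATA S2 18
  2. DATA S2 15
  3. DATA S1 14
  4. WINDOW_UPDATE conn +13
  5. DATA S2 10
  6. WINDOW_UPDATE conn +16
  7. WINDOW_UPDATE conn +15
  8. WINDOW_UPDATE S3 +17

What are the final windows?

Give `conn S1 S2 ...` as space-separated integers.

Op 1: conn=14 S1=32 S2=14 S3=32 blocked=[]
Op 2: conn=-1 S1=32 S2=-1 S3=32 blocked=[1, 2, 3]
Op 3: conn=-15 S1=18 S2=-1 S3=32 blocked=[1, 2, 3]
Op 4: conn=-2 S1=18 S2=-1 S3=32 blocked=[1, 2, 3]
Op 5: conn=-12 S1=18 S2=-11 S3=32 blocked=[1, 2, 3]
Op 6: conn=4 S1=18 S2=-11 S3=32 blocked=[2]
Op 7: conn=19 S1=18 S2=-11 S3=32 blocked=[2]
Op 8: conn=19 S1=18 S2=-11 S3=49 blocked=[2]

Answer: 19 18 -11 49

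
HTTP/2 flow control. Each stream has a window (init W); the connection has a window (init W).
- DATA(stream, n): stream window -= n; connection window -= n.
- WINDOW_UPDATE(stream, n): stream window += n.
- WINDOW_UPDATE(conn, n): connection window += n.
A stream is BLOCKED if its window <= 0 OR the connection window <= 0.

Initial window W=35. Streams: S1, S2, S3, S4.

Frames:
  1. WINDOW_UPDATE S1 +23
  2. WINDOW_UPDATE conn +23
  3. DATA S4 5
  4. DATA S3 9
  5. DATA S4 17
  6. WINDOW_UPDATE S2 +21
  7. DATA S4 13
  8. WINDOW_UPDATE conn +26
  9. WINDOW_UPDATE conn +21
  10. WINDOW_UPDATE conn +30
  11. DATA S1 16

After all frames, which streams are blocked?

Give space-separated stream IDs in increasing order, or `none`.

Answer: S4

Derivation:
Op 1: conn=35 S1=58 S2=35 S3=35 S4=35 blocked=[]
Op 2: conn=58 S1=58 S2=35 S3=35 S4=35 blocked=[]
Op 3: conn=53 S1=58 S2=35 S3=35 S4=30 blocked=[]
Op 4: conn=44 S1=58 S2=35 S3=26 S4=30 blocked=[]
Op 5: conn=27 S1=58 S2=35 S3=26 S4=13 blocked=[]
Op 6: conn=27 S1=58 S2=56 S3=26 S4=13 blocked=[]
Op 7: conn=14 S1=58 S2=56 S3=26 S4=0 blocked=[4]
Op 8: conn=40 S1=58 S2=56 S3=26 S4=0 blocked=[4]
Op 9: conn=61 S1=58 S2=56 S3=26 S4=0 blocked=[4]
Op 10: conn=91 S1=58 S2=56 S3=26 S4=0 blocked=[4]
Op 11: conn=75 S1=42 S2=56 S3=26 S4=0 blocked=[4]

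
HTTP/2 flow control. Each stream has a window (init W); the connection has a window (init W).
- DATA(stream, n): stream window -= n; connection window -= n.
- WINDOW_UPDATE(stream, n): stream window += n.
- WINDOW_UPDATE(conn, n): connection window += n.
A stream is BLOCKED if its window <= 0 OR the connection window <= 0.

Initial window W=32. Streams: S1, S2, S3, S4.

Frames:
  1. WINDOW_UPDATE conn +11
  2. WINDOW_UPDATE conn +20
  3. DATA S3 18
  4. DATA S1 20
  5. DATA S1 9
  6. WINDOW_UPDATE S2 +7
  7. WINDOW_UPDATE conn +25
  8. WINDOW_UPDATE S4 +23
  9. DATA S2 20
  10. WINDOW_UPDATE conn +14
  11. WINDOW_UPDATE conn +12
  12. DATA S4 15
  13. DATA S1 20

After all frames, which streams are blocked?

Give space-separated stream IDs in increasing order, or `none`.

Op 1: conn=43 S1=32 S2=32 S3=32 S4=32 blocked=[]
Op 2: conn=63 S1=32 S2=32 S3=32 S4=32 blocked=[]
Op 3: conn=45 S1=32 S2=32 S3=14 S4=32 blocked=[]
Op 4: conn=25 S1=12 S2=32 S3=14 S4=32 blocked=[]
Op 5: conn=16 S1=3 S2=32 S3=14 S4=32 blocked=[]
Op 6: conn=16 S1=3 S2=39 S3=14 S4=32 blocked=[]
Op 7: conn=41 S1=3 S2=39 S3=14 S4=32 blocked=[]
Op 8: conn=41 S1=3 S2=39 S3=14 S4=55 blocked=[]
Op 9: conn=21 S1=3 S2=19 S3=14 S4=55 blocked=[]
Op 10: conn=35 S1=3 S2=19 S3=14 S4=55 blocked=[]
Op 11: conn=47 S1=3 S2=19 S3=14 S4=55 blocked=[]
Op 12: conn=32 S1=3 S2=19 S3=14 S4=40 blocked=[]
Op 13: conn=12 S1=-17 S2=19 S3=14 S4=40 blocked=[1]

Answer: S1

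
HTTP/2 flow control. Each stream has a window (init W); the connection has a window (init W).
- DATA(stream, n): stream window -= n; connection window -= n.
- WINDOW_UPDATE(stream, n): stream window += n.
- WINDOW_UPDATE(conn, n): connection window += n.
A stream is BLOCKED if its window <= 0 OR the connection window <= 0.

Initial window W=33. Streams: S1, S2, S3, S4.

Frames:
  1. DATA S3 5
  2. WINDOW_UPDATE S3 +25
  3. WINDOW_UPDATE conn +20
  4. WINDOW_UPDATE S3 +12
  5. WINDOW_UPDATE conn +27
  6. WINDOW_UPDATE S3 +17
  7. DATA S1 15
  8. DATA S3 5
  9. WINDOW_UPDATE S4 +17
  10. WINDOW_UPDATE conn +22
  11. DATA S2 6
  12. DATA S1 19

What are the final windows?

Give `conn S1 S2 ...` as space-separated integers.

Op 1: conn=28 S1=33 S2=33 S3=28 S4=33 blocked=[]
Op 2: conn=28 S1=33 S2=33 S3=53 S4=33 blocked=[]
Op 3: conn=48 S1=33 S2=33 S3=53 S4=33 blocked=[]
Op 4: conn=48 S1=33 S2=33 S3=65 S4=33 blocked=[]
Op 5: conn=75 S1=33 S2=33 S3=65 S4=33 blocked=[]
Op 6: conn=75 S1=33 S2=33 S3=82 S4=33 blocked=[]
Op 7: conn=60 S1=18 S2=33 S3=82 S4=33 blocked=[]
Op 8: conn=55 S1=18 S2=33 S3=77 S4=33 blocked=[]
Op 9: conn=55 S1=18 S2=33 S3=77 S4=50 blocked=[]
Op 10: conn=77 S1=18 S2=33 S3=77 S4=50 blocked=[]
Op 11: conn=71 S1=18 S2=27 S3=77 S4=50 blocked=[]
Op 12: conn=52 S1=-1 S2=27 S3=77 S4=50 blocked=[1]

Answer: 52 -1 27 77 50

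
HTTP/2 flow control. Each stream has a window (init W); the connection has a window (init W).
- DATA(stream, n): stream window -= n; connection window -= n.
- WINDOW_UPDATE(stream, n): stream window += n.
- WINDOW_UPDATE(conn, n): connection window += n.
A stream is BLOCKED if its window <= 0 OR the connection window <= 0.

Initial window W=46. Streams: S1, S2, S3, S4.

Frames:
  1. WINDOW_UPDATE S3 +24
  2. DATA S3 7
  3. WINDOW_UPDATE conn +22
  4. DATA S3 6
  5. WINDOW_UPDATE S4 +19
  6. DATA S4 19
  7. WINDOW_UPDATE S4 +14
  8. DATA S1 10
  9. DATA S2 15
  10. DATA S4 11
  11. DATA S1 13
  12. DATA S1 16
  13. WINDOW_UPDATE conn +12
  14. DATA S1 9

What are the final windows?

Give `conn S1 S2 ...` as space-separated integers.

Op 1: conn=46 S1=46 S2=46 S3=70 S4=46 blocked=[]
Op 2: conn=39 S1=46 S2=46 S3=63 S4=46 blocked=[]
Op 3: conn=61 S1=46 S2=46 S3=63 S4=46 blocked=[]
Op 4: conn=55 S1=46 S2=46 S3=57 S4=46 blocked=[]
Op 5: conn=55 S1=46 S2=46 S3=57 S4=65 blocked=[]
Op 6: conn=36 S1=46 S2=46 S3=57 S4=46 blocked=[]
Op 7: conn=36 S1=46 S2=46 S3=57 S4=60 blocked=[]
Op 8: conn=26 S1=36 S2=46 S3=57 S4=60 blocked=[]
Op 9: conn=11 S1=36 S2=31 S3=57 S4=60 blocked=[]
Op 10: conn=0 S1=36 S2=31 S3=57 S4=49 blocked=[1, 2, 3, 4]
Op 11: conn=-13 S1=23 S2=31 S3=57 S4=49 blocked=[1, 2, 3, 4]
Op 12: conn=-29 S1=7 S2=31 S3=57 S4=49 blocked=[1, 2, 3, 4]
Op 13: conn=-17 S1=7 S2=31 S3=57 S4=49 blocked=[1, 2, 3, 4]
Op 14: conn=-26 S1=-2 S2=31 S3=57 S4=49 blocked=[1, 2, 3, 4]

Answer: -26 -2 31 57 49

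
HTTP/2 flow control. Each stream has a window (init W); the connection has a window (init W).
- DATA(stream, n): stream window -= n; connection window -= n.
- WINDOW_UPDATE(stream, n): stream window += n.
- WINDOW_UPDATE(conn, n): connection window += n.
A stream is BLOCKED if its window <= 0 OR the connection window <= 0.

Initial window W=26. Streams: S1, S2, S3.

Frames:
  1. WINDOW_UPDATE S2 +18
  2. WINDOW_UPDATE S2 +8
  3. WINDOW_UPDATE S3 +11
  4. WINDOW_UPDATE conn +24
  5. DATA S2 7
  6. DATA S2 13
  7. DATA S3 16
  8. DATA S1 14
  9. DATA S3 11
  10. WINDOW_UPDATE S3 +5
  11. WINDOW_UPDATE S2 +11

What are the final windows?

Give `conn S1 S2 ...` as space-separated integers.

Op 1: conn=26 S1=26 S2=44 S3=26 blocked=[]
Op 2: conn=26 S1=26 S2=52 S3=26 blocked=[]
Op 3: conn=26 S1=26 S2=52 S3=37 blocked=[]
Op 4: conn=50 S1=26 S2=52 S3=37 blocked=[]
Op 5: conn=43 S1=26 S2=45 S3=37 blocked=[]
Op 6: conn=30 S1=26 S2=32 S3=37 blocked=[]
Op 7: conn=14 S1=26 S2=32 S3=21 blocked=[]
Op 8: conn=0 S1=12 S2=32 S3=21 blocked=[1, 2, 3]
Op 9: conn=-11 S1=12 S2=32 S3=10 blocked=[1, 2, 3]
Op 10: conn=-11 S1=12 S2=32 S3=15 blocked=[1, 2, 3]
Op 11: conn=-11 S1=12 S2=43 S3=15 blocked=[1, 2, 3]

Answer: -11 12 43 15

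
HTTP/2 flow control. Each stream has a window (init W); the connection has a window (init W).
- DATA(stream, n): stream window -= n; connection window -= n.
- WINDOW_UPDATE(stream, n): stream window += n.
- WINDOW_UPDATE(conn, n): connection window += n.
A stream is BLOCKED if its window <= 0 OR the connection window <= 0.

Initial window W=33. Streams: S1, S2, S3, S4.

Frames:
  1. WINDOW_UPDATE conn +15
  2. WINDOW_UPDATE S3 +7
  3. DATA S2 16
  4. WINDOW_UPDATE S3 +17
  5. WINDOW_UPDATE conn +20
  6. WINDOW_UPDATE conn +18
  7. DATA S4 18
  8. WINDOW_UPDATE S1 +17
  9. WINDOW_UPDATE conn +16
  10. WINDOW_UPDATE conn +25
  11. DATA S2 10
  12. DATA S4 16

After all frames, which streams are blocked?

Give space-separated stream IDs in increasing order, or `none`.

Answer: S4

Derivation:
Op 1: conn=48 S1=33 S2=33 S3=33 S4=33 blocked=[]
Op 2: conn=48 S1=33 S2=33 S3=40 S4=33 blocked=[]
Op 3: conn=32 S1=33 S2=17 S3=40 S4=33 blocked=[]
Op 4: conn=32 S1=33 S2=17 S3=57 S4=33 blocked=[]
Op 5: conn=52 S1=33 S2=17 S3=57 S4=33 blocked=[]
Op 6: conn=70 S1=33 S2=17 S3=57 S4=33 blocked=[]
Op 7: conn=52 S1=33 S2=17 S3=57 S4=15 blocked=[]
Op 8: conn=52 S1=50 S2=17 S3=57 S4=15 blocked=[]
Op 9: conn=68 S1=50 S2=17 S3=57 S4=15 blocked=[]
Op 10: conn=93 S1=50 S2=17 S3=57 S4=15 blocked=[]
Op 11: conn=83 S1=50 S2=7 S3=57 S4=15 blocked=[]
Op 12: conn=67 S1=50 S2=7 S3=57 S4=-1 blocked=[4]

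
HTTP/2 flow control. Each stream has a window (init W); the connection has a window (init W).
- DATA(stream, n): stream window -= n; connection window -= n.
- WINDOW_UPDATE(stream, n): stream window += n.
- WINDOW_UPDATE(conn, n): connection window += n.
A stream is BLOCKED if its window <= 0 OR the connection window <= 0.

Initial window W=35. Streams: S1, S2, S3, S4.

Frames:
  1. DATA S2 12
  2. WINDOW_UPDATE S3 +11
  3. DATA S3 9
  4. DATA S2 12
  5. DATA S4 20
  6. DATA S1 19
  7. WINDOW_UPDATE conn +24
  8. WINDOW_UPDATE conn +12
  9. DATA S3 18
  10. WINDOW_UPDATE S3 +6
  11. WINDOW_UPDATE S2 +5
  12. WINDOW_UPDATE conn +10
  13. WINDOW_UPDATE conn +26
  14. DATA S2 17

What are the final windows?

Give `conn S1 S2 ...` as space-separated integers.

Answer: 0 16 -1 25 15

Derivation:
Op 1: conn=23 S1=35 S2=23 S3=35 S4=35 blocked=[]
Op 2: conn=23 S1=35 S2=23 S3=46 S4=35 blocked=[]
Op 3: conn=14 S1=35 S2=23 S3=37 S4=35 blocked=[]
Op 4: conn=2 S1=35 S2=11 S3=37 S4=35 blocked=[]
Op 5: conn=-18 S1=35 S2=11 S3=37 S4=15 blocked=[1, 2, 3, 4]
Op 6: conn=-37 S1=16 S2=11 S3=37 S4=15 blocked=[1, 2, 3, 4]
Op 7: conn=-13 S1=16 S2=11 S3=37 S4=15 blocked=[1, 2, 3, 4]
Op 8: conn=-1 S1=16 S2=11 S3=37 S4=15 blocked=[1, 2, 3, 4]
Op 9: conn=-19 S1=16 S2=11 S3=19 S4=15 blocked=[1, 2, 3, 4]
Op 10: conn=-19 S1=16 S2=11 S3=25 S4=15 blocked=[1, 2, 3, 4]
Op 11: conn=-19 S1=16 S2=16 S3=25 S4=15 blocked=[1, 2, 3, 4]
Op 12: conn=-9 S1=16 S2=16 S3=25 S4=15 blocked=[1, 2, 3, 4]
Op 13: conn=17 S1=16 S2=16 S3=25 S4=15 blocked=[]
Op 14: conn=0 S1=16 S2=-1 S3=25 S4=15 blocked=[1, 2, 3, 4]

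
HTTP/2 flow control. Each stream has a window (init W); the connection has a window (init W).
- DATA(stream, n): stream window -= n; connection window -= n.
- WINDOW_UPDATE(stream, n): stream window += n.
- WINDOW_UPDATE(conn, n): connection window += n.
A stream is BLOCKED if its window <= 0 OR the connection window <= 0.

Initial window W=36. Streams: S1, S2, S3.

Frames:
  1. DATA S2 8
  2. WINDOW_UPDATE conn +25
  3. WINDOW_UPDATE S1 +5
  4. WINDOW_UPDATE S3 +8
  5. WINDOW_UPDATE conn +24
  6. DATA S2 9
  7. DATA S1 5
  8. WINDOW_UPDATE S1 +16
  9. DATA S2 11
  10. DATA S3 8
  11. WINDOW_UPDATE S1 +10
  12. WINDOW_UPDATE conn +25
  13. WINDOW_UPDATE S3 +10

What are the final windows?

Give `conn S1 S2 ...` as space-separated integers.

Op 1: conn=28 S1=36 S2=28 S3=36 blocked=[]
Op 2: conn=53 S1=36 S2=28 S3=36 blocked=[]
Op 3: conn=53 S1=41 S2=28 S3=36 blocked=[]
Op 4: conn=53 S1=41 S2=28 S3=44 blocked=[]
Op 5: conn=77 S1=41 S2=28 S3=44 blocked=[]
Op 6: conn=68 S1=41 S2=19 S3=44 blocked=[]
Op 7: conn=63 S1=36 S2=19 S3=44 blocked=[]
Op 8: conn=63 S1=52 S2=19 S3=44 blocked=[]
Op 9: conn=52 S1=52 S2=8 S3=44 blocked=[]
Op 10: conn=44 S1=52 S2=8 S3=36 blocked=[]
Op 11: conn=44 S1=62 S2=8 S3=36 blocked=[]
Op 12: conn=69 S1=62 S2=8 S3=36 blocked=[]
Op 13: conn=69 S1=62 S2=8 S3=46 blocked=[]

Answer: 69 62 8 46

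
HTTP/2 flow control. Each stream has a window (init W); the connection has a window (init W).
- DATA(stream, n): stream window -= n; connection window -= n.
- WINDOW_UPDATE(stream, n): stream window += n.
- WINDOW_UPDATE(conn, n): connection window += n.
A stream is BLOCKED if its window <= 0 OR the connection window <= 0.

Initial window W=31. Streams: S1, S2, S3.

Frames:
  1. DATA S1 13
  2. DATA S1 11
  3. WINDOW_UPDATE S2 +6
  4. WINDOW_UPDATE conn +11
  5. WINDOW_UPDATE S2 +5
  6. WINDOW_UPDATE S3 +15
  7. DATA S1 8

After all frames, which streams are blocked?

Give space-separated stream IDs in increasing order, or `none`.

Answer: S1

Derivation:
Op 1: conn=18 S1=18 S2=31 S3=31 blocked=[]
Op 2: conn=7 S1=7 S2=31 S3=31 blocked=[]
Op 3: conn=7 S1=7 S2=37 S3=31 blocked=[]
Op 4: conn=18 S1=7 S2=37 S3=31 blocked=[]
Op 5: conn=18 S1=7 S2=42 S3=31 blocked=[]
Op 6: conn=18 S1=7 S2=42 S3=46 blocked=[]
Op 7: conn=10 S1=-1 S2=42 S3=46 blocked=[1]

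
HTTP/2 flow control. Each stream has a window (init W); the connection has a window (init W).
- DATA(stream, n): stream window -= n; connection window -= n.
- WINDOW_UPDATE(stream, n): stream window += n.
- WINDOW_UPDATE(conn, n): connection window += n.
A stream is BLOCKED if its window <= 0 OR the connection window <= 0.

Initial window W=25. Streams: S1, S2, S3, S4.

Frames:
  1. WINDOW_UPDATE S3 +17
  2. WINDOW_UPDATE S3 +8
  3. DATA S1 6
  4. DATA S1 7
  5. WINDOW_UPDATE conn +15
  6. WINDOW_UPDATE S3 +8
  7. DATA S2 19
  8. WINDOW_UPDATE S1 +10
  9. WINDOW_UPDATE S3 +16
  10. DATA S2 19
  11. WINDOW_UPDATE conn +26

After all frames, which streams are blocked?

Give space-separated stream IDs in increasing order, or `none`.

Op 1: conn=25 S1=25 S2=25 S3=42 S4=25 blocked=[]
Op 2: conn=25 S1=25 S2=25 S3=50 S4=25 blocked=[]
Op 3: conn=19 S1=19 S2=25 S3=50 S4=25 blocked=[]
Op 4: conn=12 S1=12 S2=25 S3=50 S4=25 blocked=[]
Op 5: conn=27 S1=12 S2=25 S3=50 S4=25 blocked=[]
Op 6: conn=27 S1=12 S2=25 S3=58 S4=25 blocked=[]
Op 7: conn=8 S1=12 S2=6 S3=58 S4=25 blocked=[]
Op 8: conn=8 S1=22 S2=6 S3=58 S4=25 blocked=[]
Op 9: conn=8 S1=22 S2=6 S3=74 S4=25 blocked=[]
Op 10: conn=-11 S1=22 S2=-13 S3=74 S4=25 blocked=[1, 2, 3, 4]
Op 11: conn=15 S1=22 S2=-13 S3=74 S4=25 blocked=[2]

Answer: S2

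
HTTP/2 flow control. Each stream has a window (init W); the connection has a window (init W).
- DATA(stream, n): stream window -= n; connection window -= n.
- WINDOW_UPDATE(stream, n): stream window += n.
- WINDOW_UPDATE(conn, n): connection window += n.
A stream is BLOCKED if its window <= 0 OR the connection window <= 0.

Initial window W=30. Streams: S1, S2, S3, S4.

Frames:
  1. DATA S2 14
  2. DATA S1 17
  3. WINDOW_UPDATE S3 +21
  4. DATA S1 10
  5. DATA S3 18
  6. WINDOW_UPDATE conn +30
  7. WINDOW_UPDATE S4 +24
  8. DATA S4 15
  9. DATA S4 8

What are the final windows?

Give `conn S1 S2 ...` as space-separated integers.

Answer: -22 3 16 33 31

Derivation:
Op 1: conn=16 S1=30 S2=16 S3=30 S4=30 blocked=[]
Op 2: conn=-1 S1=13 S2=16 S3=30 S4=30 blocked=[1, 2, 3, 4]
Op 3: conn=-1 S1=13 S2=16 S3=51 S4=30 blocked=[1, 2, 3, 4]
Op 4: conn=-11 S1=3 S2=16 S3=51 S4=30 blocked=[1, 2, 3, 4]
Op 5: conn=-29 S1=3 S2=16 S3=33 S4=30 blocked=[1, 2, 3, 4]
Op 6: conn=1 S1=3 S2=16 S3=33 S4=30 blocked=[]
Op 7: conn=1 S1=3 S2=16 S3=33 S4=54 blocked=[]
Op 8: conn=-14 S1=3 S2=16 S3=33 S4=39 blocked=[1, 2, 3, 4]
Op 9: conn=-22 S1=3 S2=16 S3=33 S4=31 blocked=[1, 2, 3, 4]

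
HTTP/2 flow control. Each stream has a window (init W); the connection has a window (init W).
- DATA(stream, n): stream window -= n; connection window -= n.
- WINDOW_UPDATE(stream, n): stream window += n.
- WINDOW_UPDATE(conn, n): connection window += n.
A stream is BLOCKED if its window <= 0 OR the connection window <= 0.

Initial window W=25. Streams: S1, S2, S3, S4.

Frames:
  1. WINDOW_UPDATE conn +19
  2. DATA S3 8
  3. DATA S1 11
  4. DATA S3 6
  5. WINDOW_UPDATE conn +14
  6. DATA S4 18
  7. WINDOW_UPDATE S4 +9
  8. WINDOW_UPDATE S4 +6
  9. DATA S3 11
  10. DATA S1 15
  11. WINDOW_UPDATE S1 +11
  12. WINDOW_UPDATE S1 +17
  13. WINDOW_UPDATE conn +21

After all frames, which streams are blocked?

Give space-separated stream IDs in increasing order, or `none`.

Op 1: conn=44 S1=25 S2=25 S3=25 S4=25 blocked=[]
Op 2: conn=36 S1=25 S2=25 S3=17 S4=25 blocked=[]
Op 3: conn=25 S1=14 S2=25 S3=17 S4=25 blocked=[]
Op 4: conn=19 S1=14 S2=25 S3=11 S4=25 blocked=[]
Op 5: conn=33 S1=14 S2=25 S3=11 S4=25 blocked=[]
Op 6: conn=15 S1=14 S2=25 S3=11 S4=7 blocked=[]
Op 7: conn=15 S1=14 S2=25 S3=11 S4=16 blocked=[]
Op 8: conn=15 S1=14 S2=25 S3=11 S4=22 blocked=[]
Op 9: conn=4 S1=14 S2=25 S3=0 S4=22 blocked=[3]
Op 10: conn=-11 S1=-1 S2=25 S3=0 S4=22 blocked=[1, 2, 3, 4]
Op 11: conn=-11 S1=10 S2=25 S3=0 S4=22 blocked=[1, 2, 3, 4]
Op 12: conn=-11 S1=27 S2=25 S3=0 S4=22 blocked=[1, 2, 3, 4]
Op 13: conn=10 S1=27 S2=25 S3=0 S4=22 blocked=[3]

Answer: S3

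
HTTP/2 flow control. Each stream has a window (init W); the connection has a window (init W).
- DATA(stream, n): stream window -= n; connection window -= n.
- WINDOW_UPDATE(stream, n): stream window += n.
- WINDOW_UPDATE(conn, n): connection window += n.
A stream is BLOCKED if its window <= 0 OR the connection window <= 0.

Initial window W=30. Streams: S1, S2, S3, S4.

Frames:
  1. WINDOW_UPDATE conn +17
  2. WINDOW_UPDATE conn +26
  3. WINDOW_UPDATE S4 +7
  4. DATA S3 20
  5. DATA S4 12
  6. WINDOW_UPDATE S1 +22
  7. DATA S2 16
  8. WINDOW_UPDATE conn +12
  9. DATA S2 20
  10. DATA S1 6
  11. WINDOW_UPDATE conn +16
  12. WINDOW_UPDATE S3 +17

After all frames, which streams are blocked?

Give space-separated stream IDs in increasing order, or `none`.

Op 1: conn=47 S1=30 S2=30 S3=30 S4=30 blocked=[]
Op 2: conn=73 S1=30 S2=30 S3=30 S4=30 blocked=[]
Op 3: conn=73 S1=30 S2=30 S3=30 S4=37 blocked=[]
Op 4: conn=53 S1=30 S2=30 S3=10 S4=37 blocked=[]
Op 5: conn=41 S1=30 S2=30 S3=10 S4=25 blocked=[]
Op 6: conn=41 S1=52 S2=30 S3=10 S4=25 blocked=[]
Op 7: conn=25 S1=52 S2=14 S3=10 S4=25 blocked=[]
Op 8: conn=37 S1=52 S2=14 S3=10 S4=25 blocked=[]
Op 9: conn=17 S1=52 S2=-6 S3=10 S4=25 blocked=[2]
Op 10: conn=11 S1=46 S2=-6 S3=10 S4=25 blocked=[2]
Op 11: conn=27 S1=46 S2=-6 S3=10 S4=25 blocked=[2]
Op 12: conn=27 S1=46 S2=-6 S3=27 S4=25 blocked=[2]

Answer: S2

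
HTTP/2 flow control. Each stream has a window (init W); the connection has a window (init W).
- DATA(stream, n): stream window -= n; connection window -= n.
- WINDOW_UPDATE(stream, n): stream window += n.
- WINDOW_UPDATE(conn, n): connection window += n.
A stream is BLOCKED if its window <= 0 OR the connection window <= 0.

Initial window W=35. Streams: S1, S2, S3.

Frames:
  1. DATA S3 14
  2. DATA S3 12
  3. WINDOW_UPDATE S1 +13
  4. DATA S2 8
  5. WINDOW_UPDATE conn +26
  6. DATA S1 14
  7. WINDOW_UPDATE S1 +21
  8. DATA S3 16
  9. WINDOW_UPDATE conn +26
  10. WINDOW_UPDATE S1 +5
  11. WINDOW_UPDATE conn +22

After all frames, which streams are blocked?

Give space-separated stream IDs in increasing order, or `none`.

Op 1: conn=21 S1=35 S2=35 S3=21 blocked=[]
Op 2: conn=9 S1=35 S2=35 S3=9 blocked=[]
Op 3: conn=9 S1=48 S2=35 S3=9 blocked=[]
Op 4: conn=1 S1=48 S2=27 S3=9 blocked=[]
Op 5: conn=27 S1=48 S2=27 S3=9 blocked=[]
Op 6: conn=13 S1=34 S2=27 S3=9 blocked=[]
Op 7: conn=13 S1=55 S2=27 S3=9 blocked=[]
Op 8: conn=-3 S1=55 S2=27 S3=-7 blocked=[1, 2, 3]
Op 9: conn=23 S1=55 S2=27 S3=-7 blocked=[3]
Op 10: conn=23 S1=60 S2=27 S3=-7 blocked=[3]
Op 11: conn=45 S1=60 S2=27 S3=-7 blocked=[3]

Answer: S3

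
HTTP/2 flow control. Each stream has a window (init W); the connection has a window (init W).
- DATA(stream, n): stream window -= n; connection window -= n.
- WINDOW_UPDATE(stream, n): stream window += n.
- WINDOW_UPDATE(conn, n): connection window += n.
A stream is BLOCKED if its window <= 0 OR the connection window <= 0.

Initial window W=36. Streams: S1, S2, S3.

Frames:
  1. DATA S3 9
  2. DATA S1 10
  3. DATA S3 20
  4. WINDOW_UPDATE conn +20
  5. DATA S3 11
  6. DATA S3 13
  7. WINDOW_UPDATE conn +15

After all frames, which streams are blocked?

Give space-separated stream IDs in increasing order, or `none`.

Answer: S3

Derivation:
Op 1: conn=27 S1=36 S2=36 S3=27 blocked=[]
Op 2: conn=17 S1=26 S2=36 S3=27 blocked=[]
Op 3: conn=-3 S1=26 S2=36 S3=7 blocked=[1, 2, 3]
Op 4: conn=17 S1=26 S2=36 S3=7 blocked=[]
Op 5: conn=6 S1=26 S2=36 S3=-4 blocked=[3]
Op 6: conn=-7 S1=26 S2=36 S3=-17 blocked=[1, 2, 3]
Op 7: conn=8 S1=26 S2=36 S3=-17 blocked=[3]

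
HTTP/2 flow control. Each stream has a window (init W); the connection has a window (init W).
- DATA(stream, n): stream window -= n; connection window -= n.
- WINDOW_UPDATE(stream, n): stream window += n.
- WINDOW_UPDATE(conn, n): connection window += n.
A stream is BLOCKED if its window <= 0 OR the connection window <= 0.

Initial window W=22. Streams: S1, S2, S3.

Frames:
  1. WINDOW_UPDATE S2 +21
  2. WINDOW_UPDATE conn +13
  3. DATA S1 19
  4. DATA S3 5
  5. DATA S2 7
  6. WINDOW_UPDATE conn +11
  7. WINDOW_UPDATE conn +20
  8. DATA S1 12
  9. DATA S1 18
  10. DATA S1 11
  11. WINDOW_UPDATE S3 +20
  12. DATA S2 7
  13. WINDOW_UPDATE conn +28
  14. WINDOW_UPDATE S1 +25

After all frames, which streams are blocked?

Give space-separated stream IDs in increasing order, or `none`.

Answer: S1

Derivation:
Op 1: conn=22 S1=22 S2=43 S3=22 blocked=[]
Op 2: conn=35 S1=22 S2=43 S3=22 blocked=[]
Op 3: conn=16 S1=3 S2=43 S3=22 blocked=[]
Op 4: conn=11 S1=3 S2=43 S3=17 blocked=[]
Op 5: conn=4 S1=3 S2=36 S3=17 blocked=[]
Op 6: conn=15 S1=3 S2=36 S3=17 blocked=[]
Op 7: conn=35 S1=3 S2=36 S3=17 blocked=[]
Op 8: conn=23 S1=-9 S2=36 S3=17 blocked=[1]
Op 9: conn=5 S1=-27 S2=36 S3=17 blocked=[1]
Op 10: conn=-6 S1=-38 S2=36 S3=17 blocked=[1, 2, 3]
Op 11: conn=-6 S1=-38 S2=36 S3=37 blocked=[1, 2, 3]
Op 12: conn=-13 S1=-38 S2=29 S3=37 blocked=[1, 2, 3]
Op 13: conn=15 S1=-38 S2=29 S3=37 blocked=[1]
Op 14: conn=15 S1=-13 S2=29 S3=37 blocked=[1]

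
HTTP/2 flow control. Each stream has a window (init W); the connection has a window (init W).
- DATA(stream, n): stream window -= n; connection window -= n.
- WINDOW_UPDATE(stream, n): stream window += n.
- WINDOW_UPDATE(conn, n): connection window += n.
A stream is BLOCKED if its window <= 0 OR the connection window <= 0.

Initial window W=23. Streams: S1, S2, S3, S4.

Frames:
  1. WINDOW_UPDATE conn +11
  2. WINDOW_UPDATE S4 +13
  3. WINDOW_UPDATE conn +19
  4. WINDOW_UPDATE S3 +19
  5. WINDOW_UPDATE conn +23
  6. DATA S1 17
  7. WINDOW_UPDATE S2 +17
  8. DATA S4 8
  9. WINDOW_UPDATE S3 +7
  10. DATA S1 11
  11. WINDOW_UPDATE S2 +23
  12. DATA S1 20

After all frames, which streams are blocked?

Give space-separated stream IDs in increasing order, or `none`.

Answer: S1

Derivation:
Op 1: conn=34 S1=23 S2=23 S3=23 S4=23 blocked=[]
Op 2: conn=34 S1=23 S2=23 S3=23 S4=36 blocked=[]
Op 3: conn=53 S1=23 S2=23 S3=23 S4=36 blocked=[]
Op 4: conn=53 S1=23 S2=23 S3=42 S4=36 blocked=[]
Op 5: conn=76 S1=23 S2=23 S3=42 S4=36 blocked=[]
Op 6: conn=59 S1=6 S2=23 S3=42 S4=36 blocked=[]
Op 7: conn=59 S1=6 S2=40 S3=42 S4=36 blocked=[]
Op 8: conn=51 S1=6 S2=40 S3=42 S4=28 blocked=[]
Op 9: conn=51 S1=6 S2=40 S3=49 S4=28 blocked=[]
Op 10: conn=40 S1=-5 S2=40 S3=49 S4=28 blocked=[1]
Op 11: conn=40 S1=-5 S2=63 S3=49 S4=28 blocked=[1]
Op 12: conn=20 S1=-25 S2=63 S3=49 S4=28 blocked=[1]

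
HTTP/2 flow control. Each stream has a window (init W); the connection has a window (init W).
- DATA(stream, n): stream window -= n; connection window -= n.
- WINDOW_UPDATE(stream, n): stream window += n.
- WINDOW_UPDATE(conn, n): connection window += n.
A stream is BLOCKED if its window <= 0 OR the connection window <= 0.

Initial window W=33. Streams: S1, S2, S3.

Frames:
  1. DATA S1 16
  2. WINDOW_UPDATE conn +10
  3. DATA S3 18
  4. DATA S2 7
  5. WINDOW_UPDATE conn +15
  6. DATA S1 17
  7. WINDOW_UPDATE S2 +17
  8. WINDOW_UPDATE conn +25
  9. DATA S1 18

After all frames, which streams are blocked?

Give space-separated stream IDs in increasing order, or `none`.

Answer: S1

Derivation:
Op 1: conn=17 S1=17 S2=33 S3=33 blocked=[]
Op 2: conn=27 S1=17 S2=33 S3=33 blocked=[]
Op 3: conn=9 S1=17 S2=33 S3=15 blocked=[]
Op 4: conn=2 S1=17 S2=26 S3=15 blocked=[]
Op 5: conn=17 S1=17 S2=26 S3=15 blocked=[]
Op 6: conn=0 S1=0 S2=26 S3=15 blocked=[1, 2, 3]
Op 7: conn=0 S1=0 S2=43 S3=15 blocked=[1, 2, 3]
Op 8: conn=25 S1=0 S2=43 S3=15 blocked=[1]
Op 9: conn=7 S1=-18 S2=43 S3=15 blocked=[1]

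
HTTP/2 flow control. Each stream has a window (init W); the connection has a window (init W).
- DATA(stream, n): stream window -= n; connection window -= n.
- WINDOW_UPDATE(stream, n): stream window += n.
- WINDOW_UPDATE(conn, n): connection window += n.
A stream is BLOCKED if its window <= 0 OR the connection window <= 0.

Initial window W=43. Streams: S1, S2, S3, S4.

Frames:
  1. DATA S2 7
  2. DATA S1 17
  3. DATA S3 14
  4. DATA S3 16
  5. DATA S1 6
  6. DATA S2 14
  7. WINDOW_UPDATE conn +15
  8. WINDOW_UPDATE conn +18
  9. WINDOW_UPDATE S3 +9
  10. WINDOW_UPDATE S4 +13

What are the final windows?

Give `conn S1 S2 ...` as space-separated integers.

Op 1: conn=36 S1=43 S2=36 S3=43 S4=43 blocked=[]
Op 2: conn=19 S1=26 S2=36 S3=43 S4=43 blocked=[]
Op 3: conn=5 S1=26 S2=36 S3=29 S4=43 blocked=[]
Op 4: conn=-11 S1=26 S2=36 S3=13 S4=43 blocked=[1, 2, 3, 4]
Op 5: conn=-17 S1=20 S2=36 S3=13 S4=43 blocked=[1, 2, 3, 4]
Op 6: conn=-31 S1=20 S2=22 S3=13 S4=43 blocked=[1, 2, 3, 4]
Op 7: conn=-16 S1=20 S2=22 S3=13 S4=43 blocked=[1, 2, 3, 4]
Op 8: conn=2 S1=20 S2=22 S3=13 S4=43 blocked=[]
Op 9: conn=2 S1=20 S2=22 S3=22 S4=43 blocked=[]
Op 10: conn=2 S1=20 S2=22 S3=22 S4=56 blocked=[]

Answer: 2 20 22 22 56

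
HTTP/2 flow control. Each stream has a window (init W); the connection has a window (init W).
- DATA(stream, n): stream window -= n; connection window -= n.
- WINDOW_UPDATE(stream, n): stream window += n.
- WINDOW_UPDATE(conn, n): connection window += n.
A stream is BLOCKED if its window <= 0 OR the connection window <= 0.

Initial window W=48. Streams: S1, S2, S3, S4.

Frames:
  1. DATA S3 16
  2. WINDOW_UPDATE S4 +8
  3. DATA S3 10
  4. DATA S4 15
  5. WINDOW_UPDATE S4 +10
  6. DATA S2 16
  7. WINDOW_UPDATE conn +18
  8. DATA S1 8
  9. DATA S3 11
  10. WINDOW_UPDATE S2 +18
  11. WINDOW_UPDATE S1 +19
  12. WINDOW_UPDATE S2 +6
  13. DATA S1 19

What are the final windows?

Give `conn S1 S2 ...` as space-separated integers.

Answer: -29 40 56 11 51

Derivation:
Op 1: conn=32 S1=48 S2=48 S3=32 S4=48 blocked=[]
Op 2: conn=32 S1=48 S2=48 S3=32 S4=56 blocked=[]
Op 3: conn=22 S1=48 S2=48 S3=22 S4=56 blocked=[]
Op 4: conn=7 S1=48 S2=48 S3=22 S4=41 blocked=[]
Op 5: conn=7 S1=48 S2=48 S3=22 S4=51 blocked=[]
Op 6: conn=-9 S1=48 S2=32 S3=22 S4=51 blocked=[1, 2, 3, 4]
Op 7: conn=9 S1=48 S2=32 S3=22 S4=51 blocked=[]
Op 8: conn=1 S1=40 S2=32 S3=22 S4=51 blocked=[]
Op 9: conn=-10 S1=40 S2=32 S3=11 S4=51 blocked=[1, 2, 3, 4]
Op 10: conn=-10 S1=40 S2=50 S3=11 S4=51 blocked=[1, 2, 3, 4]
Op 11: conn=-10 S1=59 S2=50 S3=11 S4=51 blocked=[1, 2, 3, 4]
Op 12: conn=-10 S1=59 S2=56 S3=11 S4=51 blocked=[1, 2, 3, 4]
Op 13: conn=-29 S1=40 S2=56 S3=11 S4=51 blocked=[1, 2, 3, 4]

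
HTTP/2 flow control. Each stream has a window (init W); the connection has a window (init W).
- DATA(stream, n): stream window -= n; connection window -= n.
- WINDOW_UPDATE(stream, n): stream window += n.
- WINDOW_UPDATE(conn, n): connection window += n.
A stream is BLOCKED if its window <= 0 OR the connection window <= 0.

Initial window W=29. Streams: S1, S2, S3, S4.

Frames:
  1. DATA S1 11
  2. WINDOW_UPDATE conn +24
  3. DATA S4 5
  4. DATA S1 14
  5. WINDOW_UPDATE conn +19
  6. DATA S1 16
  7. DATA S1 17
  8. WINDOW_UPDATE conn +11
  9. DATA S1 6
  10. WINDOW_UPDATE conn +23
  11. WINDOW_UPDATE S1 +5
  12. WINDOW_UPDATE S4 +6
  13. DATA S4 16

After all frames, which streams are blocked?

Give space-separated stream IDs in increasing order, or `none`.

Answer: S1

Derivation:
Op 1: conn=18 S1=18 S2=29 S3=29 S4=29 blocked=[]
Op 2: conn=42 S1=18 S2=29 S3=29 S4=29 blocked=[]
Op 3: conn=37 S1=18 S2=29 S3=29 S4=24 blocked=[]
Op 4: conn=23 S1=4 S2=29 S3=29 S4=24 blocked=[]
Op 5: conn=42 S1=4 S2=29 S3=29 S4=24 blocked=[]
Op 6: conn=26 S1=-12 S2=29 S3=29 S4=24 blocked=[1]
Op 7: conn=9 S1=-29 S2=29 S3=29 S4=24 blocked=[1]
Op 8: conn=20 S1=-29 S2=29 S3=29 S4=24 blocked=[1]
Op 9: conn=14 S1=-35 S2=29 S3=29 S4=24 blocked=[1]
Op 10: conn=37 S1=-35 S2=29 S3=29 S4=24 blocked=[1]
Op 11: conn=37 S1=-30 S2=29 S3=29 S4=24 blocked=[1]
Op 12: conn=37 S1=-30 S2=29 S3=29 S4=30 blocked=[1]
Op 13: conn=21 S1=-30 S2=29 S3=29 S4=14 blocked=[1]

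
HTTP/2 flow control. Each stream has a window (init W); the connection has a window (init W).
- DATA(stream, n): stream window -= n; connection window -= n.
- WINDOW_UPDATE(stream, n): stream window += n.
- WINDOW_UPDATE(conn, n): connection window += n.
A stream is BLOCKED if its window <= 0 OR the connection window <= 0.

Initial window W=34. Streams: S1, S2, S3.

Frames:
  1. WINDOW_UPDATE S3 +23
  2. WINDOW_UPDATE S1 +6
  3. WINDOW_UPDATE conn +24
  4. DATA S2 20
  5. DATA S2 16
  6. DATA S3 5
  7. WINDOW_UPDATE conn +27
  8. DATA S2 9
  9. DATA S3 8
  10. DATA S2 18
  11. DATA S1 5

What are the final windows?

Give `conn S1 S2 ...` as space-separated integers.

Answer: 4 35 -29 44

Derivation:
Op 1: conn=34 S1=34 S2=34 S3=57 blocked=[]
Op 2: conn=34 S1=40 S2=34 S3=57 blocked=[]
Op 3: conn=58 S1=40 S2=34 S3=57 blocked=[]
Op 4: conn=38 S1=40 S2=14 S3=57 blocked=[]
Op 5: conn=22 S1=40 S2=-2 S3=57 blocked=[2]
Op 6: conn=17 S1=40 S2=-2 S3=52 blocked=[2]
Op 7: conn=44 S1=40 S2=-2 S3=52 blocked=[2]
Op 8: conn=35 S1=40 S2=-11 S3=52 blocked=[2]
Op 9: conn=27 S1=40 S2=-11 S3=44 blocked=[2]
Op 10: conn=9 S1=40 S2=-29 S3=44 blocked=[2]
Op 11: conn=4 S1=35 S2=-29 S3=44 blocked=[2]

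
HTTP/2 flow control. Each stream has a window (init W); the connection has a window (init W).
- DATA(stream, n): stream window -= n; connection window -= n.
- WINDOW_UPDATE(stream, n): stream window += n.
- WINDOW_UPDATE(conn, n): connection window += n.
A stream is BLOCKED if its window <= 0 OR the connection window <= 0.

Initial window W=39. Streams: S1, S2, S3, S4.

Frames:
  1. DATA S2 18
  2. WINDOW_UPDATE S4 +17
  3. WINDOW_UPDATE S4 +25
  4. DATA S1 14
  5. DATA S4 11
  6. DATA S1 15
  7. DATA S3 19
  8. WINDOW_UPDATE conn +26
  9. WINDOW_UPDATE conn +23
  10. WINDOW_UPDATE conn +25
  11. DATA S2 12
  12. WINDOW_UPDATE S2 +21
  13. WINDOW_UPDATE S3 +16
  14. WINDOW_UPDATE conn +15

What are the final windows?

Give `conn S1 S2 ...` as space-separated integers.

Op 1: conn=21 S1=39 S2=21 S3=39 S4=39 blocked=[]
Op 2: conn=21 S1=39 S2=21 S3=39 S4=56 blocked=[]
Op 3: conn=21 S1=39 S2=21 S3=39 S4=81 blocked=[]
Op 4: conn=7 S1=25 S2=21 S3=39 S4=81 blocked=[]
Op 5: conn=-4 S1=25 S2=21 S3=39 S4=70 blocked=[1, 2, 3, 4]
Op 6: conn=-19 S1=10 S2=21 S3=39 S4=70 blocked=[1, 2, 3, 4]
Op 7: conn=-38 S1=10 S2=21 S3=20 S4=70 blocked=[1, 2, 3, 4]
Op 8: conn=-12 S1=10 S2=21 S3=20 S4=70 blocked=[1, 2, 3, 4]
Op 9: conn=11 S1=10 S2=21 S3=20 S4=70 blocked=[]
Op 10: conn=36 S1=10 S2=21 S3=20 S4=70 blocked=[]
Op 11: conn=24 S1=10 S2=9 S3=20 S4=70 blocked=[]
Op 12: conn=24 S1=10 S2=30 S3=20 S4=70 blocked=[]
Op 13: conn=24 S1=10 S2=30 S3=36 S4=70 blocked=[]
Op 14: conn=39 S1=10 S2=30 S3=36 S4=70 blocked=[]

Answer: 39 10 30 36 70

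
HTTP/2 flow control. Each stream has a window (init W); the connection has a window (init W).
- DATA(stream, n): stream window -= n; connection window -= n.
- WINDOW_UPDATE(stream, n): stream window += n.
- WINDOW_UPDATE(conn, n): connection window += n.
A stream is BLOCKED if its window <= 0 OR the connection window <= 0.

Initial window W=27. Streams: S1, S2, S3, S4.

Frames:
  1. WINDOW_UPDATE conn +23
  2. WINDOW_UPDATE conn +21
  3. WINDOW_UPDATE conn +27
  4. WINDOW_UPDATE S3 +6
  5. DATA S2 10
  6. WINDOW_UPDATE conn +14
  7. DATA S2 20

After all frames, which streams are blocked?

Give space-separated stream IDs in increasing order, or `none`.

Answer: S2

Derivation:
Op 1: conn=50 S1=27 S2=27 S3=27 S4=27 blocked=[]
Op 2: conn=71 S1=27 S2=27 S3=27 S4=27 blocked=[]
Op 3: conn=98 S1=27 S2=27 S3=27 S4=27 blocked=[]
Op 4: conn=98 S1=27 S2=27 S3=33 S4=27 blocked=[]
Op 5: conn=88 S1=27 S2=17 S3=33 S4=27 blocked=[]
Op 6: conn=102 S1=27 S2=17 S3=33 S4=27 blocked=[]
Op 7: conn=82 S1=27 S2=-3 S3=33 S4=27 blocked=[2]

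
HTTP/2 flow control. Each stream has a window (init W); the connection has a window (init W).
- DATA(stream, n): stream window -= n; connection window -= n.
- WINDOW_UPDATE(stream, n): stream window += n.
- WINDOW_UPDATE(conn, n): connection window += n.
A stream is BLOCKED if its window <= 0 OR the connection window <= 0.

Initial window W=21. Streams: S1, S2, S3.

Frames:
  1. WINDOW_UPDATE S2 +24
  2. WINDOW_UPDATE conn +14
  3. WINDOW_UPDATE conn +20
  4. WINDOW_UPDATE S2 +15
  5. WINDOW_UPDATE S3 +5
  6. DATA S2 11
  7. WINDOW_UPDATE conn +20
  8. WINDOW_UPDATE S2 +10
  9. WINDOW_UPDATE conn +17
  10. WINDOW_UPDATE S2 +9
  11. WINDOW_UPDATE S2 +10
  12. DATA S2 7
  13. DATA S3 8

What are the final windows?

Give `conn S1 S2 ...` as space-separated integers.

Answer: 66 21 71 18

Derivation:
Op 1: conn=21 S1=21 S2=45 S3=21 blocked=[]
Op 2: conn=35 S1=21 S2=45 S3=21 blocked=[]
Op 3: conn=55 S1=21 S2=45 S3=21 blocked=[]
Op 4: conn=55 S1=21 S2=60 S3=21 blocked=[]
Op 5: conn=55 S1=21 S2=60 S3=26 blocked=[]
Op 6: conn=44 S1=21 S2=49 S3=26 blocked=[]
Op 7: conn=64 S1=21 S2=49 S3=26 blocked=[]
Op 8: conn=64 S1=21 S2=59 S3=26 blocked=[]
Op 9: conn=81 S1=21 S2=59 S3=26 blocked=[]
Op 10: conn=81 S1=21 S2=68 S3=26 blocked=[]
Op 11: conn=81 S1=21 S2=78 S3=26 blocked=[]
Op 12: conn=74 S1=21 S2=71 S3=26 blocked=[]
Op 13: conn=66 S1=21 S2=71 S3=18 blocked=[]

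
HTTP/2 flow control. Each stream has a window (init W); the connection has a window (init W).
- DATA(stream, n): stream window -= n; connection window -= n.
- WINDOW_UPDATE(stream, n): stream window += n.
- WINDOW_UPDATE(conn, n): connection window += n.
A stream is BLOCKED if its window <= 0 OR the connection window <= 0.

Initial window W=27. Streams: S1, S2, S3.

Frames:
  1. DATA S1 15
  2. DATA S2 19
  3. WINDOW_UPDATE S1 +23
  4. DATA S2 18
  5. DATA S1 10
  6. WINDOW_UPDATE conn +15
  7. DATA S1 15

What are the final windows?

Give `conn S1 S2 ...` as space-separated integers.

Answer: -35 10 -10 27

Derivation:
Op 1: conn=12 S1=12 S2=27 S3=27 blocked=[]
Op 2: conn=-7 S1=12 S2=8 S3=27 blocked=[1, 2, 3]
Op 3: conn=-7 S1=35 S2=8 S3=27 blocked=[1, 2, 3]
Op 4: conn=-25 S1=35 S2=-10 S3=27 blocked=[1, 2, 3]
Op 5: conn=-35 S1=25 S2=-10 S3=27 blocked=[1, 2, 3]
Op 6: conn=-20 S1=25 S2=-10 S3=27 blocked=[1, 2, 3]
Op 7: conn=-35 S1=10 S2=-10 S3=27 blocked=[1, 2, 3]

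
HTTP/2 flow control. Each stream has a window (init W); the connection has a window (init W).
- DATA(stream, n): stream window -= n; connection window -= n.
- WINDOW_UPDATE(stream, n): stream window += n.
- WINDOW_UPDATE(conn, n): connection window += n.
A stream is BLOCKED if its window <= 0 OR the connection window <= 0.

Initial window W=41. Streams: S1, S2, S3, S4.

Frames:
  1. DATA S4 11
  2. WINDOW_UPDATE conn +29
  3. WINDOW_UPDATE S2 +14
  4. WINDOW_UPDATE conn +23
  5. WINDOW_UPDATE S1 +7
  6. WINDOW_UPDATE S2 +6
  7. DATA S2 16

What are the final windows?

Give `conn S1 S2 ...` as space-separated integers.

Op 1: conn=30 S1=41 S2=41 S3=41 S4=30 blocked=[]
Op 2: conn=59 S1=41 S2=41 S3=41 S4=30 blocked=[]
Op 3: conn=59 S1=41 S2=55 S3=41 S4=30 blocked=[]
Op 4: conn=82 S1=41 S2=55 S3=41 S4=30 blocked=[]
Op 5: conn=82 S1=48 S2=55 S3=41 S4=30 blocked=[]
Op 6: conn=82 S1=48 S2=61 S3=41 S4=30 blocked=[]
Op 7: conn=66 S1=48 S2=45 S3=41 S4=30 blocked=[]

Answer: 66 48 45 41 30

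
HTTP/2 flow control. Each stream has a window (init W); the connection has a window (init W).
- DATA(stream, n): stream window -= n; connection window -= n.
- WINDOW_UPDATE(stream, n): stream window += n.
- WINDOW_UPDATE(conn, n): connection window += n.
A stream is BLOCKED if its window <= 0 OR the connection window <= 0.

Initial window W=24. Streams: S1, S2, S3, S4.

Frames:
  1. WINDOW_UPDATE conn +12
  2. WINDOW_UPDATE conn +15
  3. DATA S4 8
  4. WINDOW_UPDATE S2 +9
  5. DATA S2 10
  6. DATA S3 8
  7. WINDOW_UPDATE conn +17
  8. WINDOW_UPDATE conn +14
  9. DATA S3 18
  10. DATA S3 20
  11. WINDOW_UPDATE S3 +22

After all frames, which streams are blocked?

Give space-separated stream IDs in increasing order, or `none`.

Answer: S3

Derivation:
Op 1: conn=36 S1=24 S2=24 S3=24 S4=24 blocked=[]
Op 2: conn=51 S1=24 S2=24 S3=24 S4=24 blocked=[]
Op 3: conn=43 S1=24 S2=24 S3=24 S4=16 blocked=[]
Op 4: conn=43 S1=24 S2=33 S3=24 S4=16 blocked=[]
Op 5: conn=33 S1=24 S2=23 S3=24 S4=16 blocked=[]
Op 6: conn=25 S1=24 S2=23 S3=16 S4=16 blocked=[]
Op 7: conn=42 S1=24 S2=23 S3=16 S4=16 blocked=[]
Op 8: conn=56 S1=24 S2=23 S3=16 S4=16 blocked=[]
Op 9: conn=38 S1=24 S2=23 S3=-2 S4=16 blocked=[3]
Op 10: conn=18 S1=24 S2=23 S3=-22 S4=16 blocked=[3]
Op 11: conn=18 S1=24 S2=23 S3=0 S4=16 blocked=[3]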